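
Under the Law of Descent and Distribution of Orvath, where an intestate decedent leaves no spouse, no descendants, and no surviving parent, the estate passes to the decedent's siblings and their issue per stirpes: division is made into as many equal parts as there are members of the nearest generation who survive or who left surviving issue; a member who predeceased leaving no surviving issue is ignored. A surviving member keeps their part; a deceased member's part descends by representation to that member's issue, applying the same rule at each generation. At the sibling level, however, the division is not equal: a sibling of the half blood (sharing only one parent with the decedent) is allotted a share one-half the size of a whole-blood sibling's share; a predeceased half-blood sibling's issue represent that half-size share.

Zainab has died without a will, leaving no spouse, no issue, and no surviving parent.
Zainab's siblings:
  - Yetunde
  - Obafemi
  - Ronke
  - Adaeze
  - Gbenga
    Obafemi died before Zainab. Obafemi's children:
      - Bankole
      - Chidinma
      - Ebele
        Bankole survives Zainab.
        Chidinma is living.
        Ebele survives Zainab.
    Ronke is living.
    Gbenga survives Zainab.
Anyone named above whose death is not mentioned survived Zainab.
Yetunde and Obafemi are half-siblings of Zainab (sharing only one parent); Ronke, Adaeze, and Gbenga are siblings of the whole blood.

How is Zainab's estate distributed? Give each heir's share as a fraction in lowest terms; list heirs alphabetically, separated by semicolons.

Adaeze 1/4; Bankole 1/24; Chidinma 1/24; Ebele 1/24; Gbenga 1/4; Ronke 1/4; Yetunde 1/8

No spouse, descendants, or parent survives, so the estate passes to Zainab's siblings per stirpes.
Half-blood siblings count for one-half the weight of whole-blood siblings at the initial division.
Dividing 1 in proportion to weights (total weight 4): Yetunde (weight 1/2) → 1/8; Obafemi (weight 1/2) → 1/8; Ronke (weight 1) → 1/4; Adaeze (weight 1) → 1/4; Gbenga (weight 1) → 1/4.
Yetunde is living and takes 1/8.
Obafemi predeceased; the 1/8 allotted to Obafemi's branch passes to Obafemi's issue by representation.
The 1/8 is divided into 3 equal shares of 1/24 among Bankole, Chidinma, Ebele.
Bankole is living and takes 1/24.
Chidinma is living and takes 1/24.
Ebele is living and takes 1/24.
Ronke is living and takes 1/4.
Adaeze is living and takes 1/4.
Gbenga is living and takes 1/4.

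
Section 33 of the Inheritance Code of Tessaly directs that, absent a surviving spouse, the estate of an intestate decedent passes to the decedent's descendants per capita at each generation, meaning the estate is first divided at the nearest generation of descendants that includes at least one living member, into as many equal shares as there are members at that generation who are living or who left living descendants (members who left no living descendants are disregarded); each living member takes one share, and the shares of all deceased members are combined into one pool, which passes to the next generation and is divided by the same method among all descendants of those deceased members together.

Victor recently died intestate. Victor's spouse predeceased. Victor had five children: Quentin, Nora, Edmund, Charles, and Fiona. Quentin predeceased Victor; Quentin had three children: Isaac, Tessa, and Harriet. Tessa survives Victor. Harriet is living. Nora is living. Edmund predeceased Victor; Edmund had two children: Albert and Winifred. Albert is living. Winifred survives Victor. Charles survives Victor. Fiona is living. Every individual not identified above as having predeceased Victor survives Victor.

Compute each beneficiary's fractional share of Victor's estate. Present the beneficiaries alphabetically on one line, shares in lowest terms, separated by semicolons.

Albert 2/25; Charles 1/5; Fiona 1/5; Harriet 2/25; Isaac 2/25; Nora 1/5; Tessa 2/25; Winifred 2/25

There is no surviving spouse, so the entire estate passes to Victor's descendants per capita at each generation.
At generation 1 (Quentin, Nora, Edmund, Charles, Fiona) there are 5 shares of (1)/5 = 1/5 each.
Living: Nora, Charles, and Fiona — each takes 1/5.
Deceased: Quentin and Edmund. Their combined 2/5 is pooled and carried to generation 2.
At generation 2 (Isaac, Tessa, Harriet, Albert, Winifred) there are 5 shares of (2/5)/5 = 2/25 each.
Living: Isaac, Tessa, Harriet, Albert, and Winifred — each takes 2/25.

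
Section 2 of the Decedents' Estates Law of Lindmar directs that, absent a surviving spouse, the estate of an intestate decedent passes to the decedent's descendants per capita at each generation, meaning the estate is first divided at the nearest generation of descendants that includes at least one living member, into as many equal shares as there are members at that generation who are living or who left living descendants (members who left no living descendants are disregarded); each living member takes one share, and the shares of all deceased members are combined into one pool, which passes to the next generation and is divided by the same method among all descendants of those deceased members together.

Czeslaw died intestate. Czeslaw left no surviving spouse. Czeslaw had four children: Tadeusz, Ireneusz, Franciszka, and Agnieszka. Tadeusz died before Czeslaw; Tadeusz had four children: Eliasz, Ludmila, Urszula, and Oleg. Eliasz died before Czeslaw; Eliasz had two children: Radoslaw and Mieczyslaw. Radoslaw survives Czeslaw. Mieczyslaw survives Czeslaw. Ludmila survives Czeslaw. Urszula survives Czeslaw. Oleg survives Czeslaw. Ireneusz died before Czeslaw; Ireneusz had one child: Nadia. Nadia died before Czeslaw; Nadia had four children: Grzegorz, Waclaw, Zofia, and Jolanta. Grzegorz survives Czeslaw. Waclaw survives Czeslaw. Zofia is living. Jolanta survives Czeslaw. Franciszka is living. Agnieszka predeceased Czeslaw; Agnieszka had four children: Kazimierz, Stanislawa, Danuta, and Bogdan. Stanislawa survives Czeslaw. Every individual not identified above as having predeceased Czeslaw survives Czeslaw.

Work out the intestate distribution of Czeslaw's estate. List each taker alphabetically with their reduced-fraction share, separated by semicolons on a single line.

There is no surviving spouse, so the entire estate passes to Czeslaw's descendants per capita at each generation.
At generation 1 (Tadeusz, Ireneusz, Franciszka, Agnieszka) there are 4 shares of (1)/4 = 1/4 each.
Living: Franciszka — each takes 1/4.
Deceased: Tadeusz, Ireneusz, and Agnieszka. Their combined 3/4 is pooled and carried to generation 2.
At generation 2 (Eliasz, Ludmila, Urszula, Oleg, Nadia, Kazimierz, Stanislawa, Danuta, Bogdan) there are 9 shares of (3/4)/9 = 1/12 each.
Living: Ludmila, Urszula, Oleg, Kazimierz, Stanislawa, Danuta, and Bogdan — each takes 1/12.
Deceased: Eliasz and Nadia. Their combined 1/6 is pooled and carried to generation 3.
At generation 3 (Radoslaw, Mieczyslaw, Grzegorz, Waclaw, Zofia, Jolanta) there are 6 shares of (1/6)/6 = 1/36 each.
Living: Radoslaw, Mieczyslaw, Grzegorz, Waclaw, Zofia, and Jolanta — each takes 1/36.

Bogdan 1/12; Danuta 1/12; Franciszka 1/4; Grzegorz 1/36; Jolanta 1/36; Kazimierz 1/12; Ludmila 1/12; Mieczyslaw 1/36; Oleg 1/12; Radoslaw 1/36; Stanislawa 1/12; Urszula 1/12; Waclaw 1/36; Zofia 1/36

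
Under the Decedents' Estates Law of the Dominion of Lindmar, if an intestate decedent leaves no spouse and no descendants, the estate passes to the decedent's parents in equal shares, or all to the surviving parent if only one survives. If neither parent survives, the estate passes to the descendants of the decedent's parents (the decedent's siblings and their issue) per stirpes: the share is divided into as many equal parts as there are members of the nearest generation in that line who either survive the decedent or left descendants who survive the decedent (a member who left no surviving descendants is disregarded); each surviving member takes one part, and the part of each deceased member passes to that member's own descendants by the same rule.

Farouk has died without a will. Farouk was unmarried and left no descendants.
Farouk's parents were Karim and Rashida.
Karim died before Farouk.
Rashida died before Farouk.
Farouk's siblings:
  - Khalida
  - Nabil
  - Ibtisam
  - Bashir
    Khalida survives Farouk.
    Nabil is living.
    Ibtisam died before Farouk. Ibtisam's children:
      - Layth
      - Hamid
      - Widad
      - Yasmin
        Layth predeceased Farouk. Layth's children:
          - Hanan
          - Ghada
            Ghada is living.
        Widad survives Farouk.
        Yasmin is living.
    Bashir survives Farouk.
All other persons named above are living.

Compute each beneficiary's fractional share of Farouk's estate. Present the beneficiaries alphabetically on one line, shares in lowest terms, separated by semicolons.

Neither parent survives and there are no descendants, so the estate passes to Farouk's siblings and their issue per stirpes.
The estate is divided into 4 equal shares of 1/4 among Khalida, Nabil, Ibtisam, Bashir.
Khalida is living and takes 1/4.
Nabil is living and takes 1/4.
Ibtisam predeceased; the 1/4 allotted to Ibtisam's branch passes to Ibtisam's issue by representation.
The 1/4 is divided into 4 equal shares of 1/16 among Layth, Hamid, Widad, Yasmin.
Layth predeceased; the 1/16 allotted to Layth's branch passes to Layth's issue by representation.
The 1/16 is divided into 2 equal shares of 1/32 among Hanan, Ghada.
Hanan is living and takes 1/32.
Ghada is living and takes 1/32.
Hamid is living and takes 1/16.
Widad is living and takes 1/16.
Yasmin is living and takes 1/16.
Bashir is living and takes 1/4.

Bashir 1/4; Ghada 1/32; Hamid 1/16; Hanan 1/32; Khalida 1/4; Nabil 1/4; Widad 1/16; Yasmin 1/16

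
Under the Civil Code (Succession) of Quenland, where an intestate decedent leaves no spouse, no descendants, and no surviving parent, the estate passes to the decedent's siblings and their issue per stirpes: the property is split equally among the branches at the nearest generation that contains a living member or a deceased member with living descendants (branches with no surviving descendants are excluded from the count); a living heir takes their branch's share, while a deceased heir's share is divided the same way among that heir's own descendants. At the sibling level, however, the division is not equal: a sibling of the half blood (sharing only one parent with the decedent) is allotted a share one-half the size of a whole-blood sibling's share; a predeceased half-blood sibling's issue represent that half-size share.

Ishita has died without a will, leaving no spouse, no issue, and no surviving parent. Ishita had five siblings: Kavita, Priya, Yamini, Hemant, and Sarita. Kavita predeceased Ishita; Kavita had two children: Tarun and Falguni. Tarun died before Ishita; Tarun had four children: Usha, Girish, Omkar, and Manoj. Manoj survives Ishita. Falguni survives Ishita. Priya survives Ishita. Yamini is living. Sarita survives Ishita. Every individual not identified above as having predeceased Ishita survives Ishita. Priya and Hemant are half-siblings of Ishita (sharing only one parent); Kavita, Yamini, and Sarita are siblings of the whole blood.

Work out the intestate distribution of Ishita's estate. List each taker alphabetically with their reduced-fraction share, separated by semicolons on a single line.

No spouse, descendants, or parent survives, so the estate passes to Ishita's siblings per stirpes.
Half-blood siblings count for one-half the weight of whole-blood siblings at the initial division.
Dividing 1 in proportion to weights (total weight 4): Kavita (weight 1) → 1/4; Priya (weight 1/2) → 1/8; Yamini (weight 1) → 1/4; Hemant (weight 1/2) → 1/8; Sarita (weight 1) → 1/4.
Kavita predeceased; the 1/4 allotted to Kavita's branch passes to Kavita's issue by representation.
The 1/4 is divided into 2 equal shares of 1/8 among Tarun, Falguni.
Tarun predeceased; the 1/8 allotted to Tarun's branch passes to Tarun's issue by representation.
The 1/8 is divided into 4 equal shares of 1/32 among Usha, Girish, Omkar, Manoj.
Usha is living and takes 1/32.
Girish is living and takes 1/32.
Omkar is living and takes 1/32.
Manoj is living and takes 1/32.
Falguni is living and takes 1/8.
Priya is living and takes 1/8.
Yamini is living and takes 1/4.
Hemant is living and takes 1/8.
Sarita is living and takes 1/4.

Falguni 1/8; Girish 1/32; Hemant 1/8; Manoj 1/32; Omkar 1/32; Priya 1/8; Sarita 1/4; Usha 1/32; Yamini 1/4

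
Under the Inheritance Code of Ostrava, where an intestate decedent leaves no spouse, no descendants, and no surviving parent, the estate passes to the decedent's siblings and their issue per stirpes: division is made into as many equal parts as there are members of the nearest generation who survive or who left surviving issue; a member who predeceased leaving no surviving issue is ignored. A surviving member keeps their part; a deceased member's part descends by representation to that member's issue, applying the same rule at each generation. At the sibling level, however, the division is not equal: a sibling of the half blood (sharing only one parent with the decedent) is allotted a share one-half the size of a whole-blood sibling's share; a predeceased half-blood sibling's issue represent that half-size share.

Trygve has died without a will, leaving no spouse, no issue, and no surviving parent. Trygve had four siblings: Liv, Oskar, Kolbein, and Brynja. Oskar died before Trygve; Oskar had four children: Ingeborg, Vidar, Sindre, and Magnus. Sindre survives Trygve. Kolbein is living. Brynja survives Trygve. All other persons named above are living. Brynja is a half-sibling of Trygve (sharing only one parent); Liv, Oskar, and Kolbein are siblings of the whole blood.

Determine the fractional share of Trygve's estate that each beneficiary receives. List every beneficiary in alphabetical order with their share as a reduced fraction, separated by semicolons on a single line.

No spouse, descendants, or parent survives, so the estate passes to Trygve's siblings per stirpes.
Half-blood siblings count for one-half the weight of whole-blood siblings at the initial division.
Dividing 1 in proportion to weights (total weight 7/2): Liv (weight 1) → 2/7; Oskar (weight 1) → 2/7; Kolbein (weight 1) → 2/7; Brynja (weight 1/2) → 1/7.
Liv is living and takes 2/7.
Oskar predeceased; the 2/7 allotted to Oskar's branch passes to Oskar's issue by representation.
The 2/7 is divided into 4 equal shares of 1/14 among Ingeborg, Vidar, Sindre, Magnus.
Ingeborg is living and takes 1/14.
Vidar is living and takes 1/14.
Sindre is living and takes 1/14.
Magnus is living and takes 1/14.
Kolbein is living and takes 2/7.
Brynja is living and takes 1/7.

Brynja 1/7; Ingeborg 1/14; Kolbein 2/7; Liv 2/7; Magnus 1/14; Sindre 1/14; Vidar 1/14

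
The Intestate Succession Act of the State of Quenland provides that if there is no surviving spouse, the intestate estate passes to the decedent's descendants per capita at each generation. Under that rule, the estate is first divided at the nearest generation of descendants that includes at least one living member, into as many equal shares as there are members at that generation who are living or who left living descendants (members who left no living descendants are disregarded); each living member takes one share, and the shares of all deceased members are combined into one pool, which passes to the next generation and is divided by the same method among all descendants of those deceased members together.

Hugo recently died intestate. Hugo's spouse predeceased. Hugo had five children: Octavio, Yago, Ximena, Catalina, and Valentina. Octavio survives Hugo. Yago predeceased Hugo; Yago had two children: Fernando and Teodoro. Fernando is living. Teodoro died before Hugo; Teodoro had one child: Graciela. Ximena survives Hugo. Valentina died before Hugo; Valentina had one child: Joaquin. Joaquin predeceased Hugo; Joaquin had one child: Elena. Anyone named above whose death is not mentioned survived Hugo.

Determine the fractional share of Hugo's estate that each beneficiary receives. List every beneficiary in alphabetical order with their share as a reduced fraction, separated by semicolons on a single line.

Catalina 1/5; Elena 2/15; Fernando 2/15; Graciela 2/15; Octavio 1/5; Ximena 1/5

There is no surviving spouse, so the entire estate passes to Hugo's descendants per capita at each generation.
At generation 1 (Octavio, Yago, Ximena, Catalina, Valentina) there are 5 shares of (1)/5 = 1/5 each.
Living: Octavio, Ximena, and Catalina — each takes 1/5.
Deceased: Yago and Valentina. Their combined 2/5 is pooled and carried to generation 2.
At generation 2 (Fernando, Teodoro, Joaquin) there are 3 shares of (2/5)/3 = 2/15 each.
Living: Fernando — each takes 2/15.
Deceased: Teodoro and Joaquin. Their combined 4/15 is pooled and carried to generation 3.
At generation 3 (Graciela, Elena) there are 2 shares of (4/15)/2 = 2/15 each.
Living: Graciela and Elena — each takes 2/15.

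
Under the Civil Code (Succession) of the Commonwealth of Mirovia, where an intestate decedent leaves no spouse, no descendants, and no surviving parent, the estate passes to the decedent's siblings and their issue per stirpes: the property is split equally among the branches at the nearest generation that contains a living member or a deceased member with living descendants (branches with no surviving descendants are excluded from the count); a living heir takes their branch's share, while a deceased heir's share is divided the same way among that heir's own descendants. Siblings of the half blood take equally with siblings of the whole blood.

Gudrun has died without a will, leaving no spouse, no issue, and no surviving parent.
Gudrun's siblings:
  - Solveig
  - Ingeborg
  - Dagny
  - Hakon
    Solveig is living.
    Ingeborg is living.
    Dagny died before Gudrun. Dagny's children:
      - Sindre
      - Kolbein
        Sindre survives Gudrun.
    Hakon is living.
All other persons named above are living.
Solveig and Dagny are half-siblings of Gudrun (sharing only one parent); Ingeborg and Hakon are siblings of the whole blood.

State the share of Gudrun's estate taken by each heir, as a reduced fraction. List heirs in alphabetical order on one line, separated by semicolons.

No spouse, descendants, or parent survives, so the estate passes to Gudrun's siblings per stirpes.
Half-blood and whole-blood siblings take equally under the stated rule.
The estate is divided into 4 equal shares of 1/4 among Solveig, Ingeborg, Dagny, Hakon.
Solveig is living and takes 1/4.
Ingeborg is living and takes 1/4.
Dagny predeceased; the 1/4 allotted to Dagny's branch passes to Dagny's issue by representation.
The 1/4 is divided into 2 equal shares of 1/8 among Sindre, Kolbein.
Sindre is living and takes 1/8.
Kolbein is living and takes 1/8.
Hakon is living and takes 1/4.

Hakon 1/4; Ingeborg 1/4; Kolbein 1/8; Sindre 1/8; Solveig 1/4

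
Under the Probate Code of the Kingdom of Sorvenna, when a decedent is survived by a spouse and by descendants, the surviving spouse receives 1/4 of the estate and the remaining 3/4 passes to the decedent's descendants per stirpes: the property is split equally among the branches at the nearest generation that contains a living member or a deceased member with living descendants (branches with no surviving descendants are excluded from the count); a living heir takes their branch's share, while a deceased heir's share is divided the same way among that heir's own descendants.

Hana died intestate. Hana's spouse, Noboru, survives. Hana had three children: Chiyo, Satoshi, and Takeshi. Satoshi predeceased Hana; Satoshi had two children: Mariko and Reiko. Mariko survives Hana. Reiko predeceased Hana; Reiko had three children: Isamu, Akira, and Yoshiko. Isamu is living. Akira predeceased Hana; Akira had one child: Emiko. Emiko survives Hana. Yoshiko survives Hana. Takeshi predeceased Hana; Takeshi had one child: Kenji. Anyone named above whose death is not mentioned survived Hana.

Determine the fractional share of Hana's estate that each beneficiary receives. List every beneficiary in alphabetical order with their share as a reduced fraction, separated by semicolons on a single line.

Chiyo 1/4; Emiko 1/24; Isamu 1/24; Kenji 1/4; Mariko 1/8; Noboru 1/4; Yoshiko 1/24

Noboru, as surviving spouse, takes 1/4.
The remaining 3/4 passes to Hana's descendants per stirpes.
The 3/4 is divided into 3 equal shares of 1/4 among Chiyo, Satoshi, Takeshi.
Chiyo is living and takes 1/4.
Satoshi predeceased; the 1/4 allotted to Satoshi's branch passes to Satoshi's issue by representation.
The 1/4 is divided into 2 equal shares of 1/8 among Mariko, Reiko.
Mariko is living and takes 1/8.
Reiko predeceased; the 1/8 allotted to Reiko's branch passes to Reiko's issue by representation.
The 1/8 is divided into 3 equal shares of 1/24 among Isamu, Akira, Yoshiko.
Isamu is living and takes 1/24.
Akira predeceased; the 1/24 allotted to Akira's branch passes to Akira's issue by representation.
Emiko is the sole taker at this level and receives the full 1/24.
Yoshiko is living and takes 1/24.
Takeshi predeceased; the 1/4 allotted to Takeshi's branch passes to Takeshi's issue by representation.
Kenji is the sole taker at this level and receives the full 1/4.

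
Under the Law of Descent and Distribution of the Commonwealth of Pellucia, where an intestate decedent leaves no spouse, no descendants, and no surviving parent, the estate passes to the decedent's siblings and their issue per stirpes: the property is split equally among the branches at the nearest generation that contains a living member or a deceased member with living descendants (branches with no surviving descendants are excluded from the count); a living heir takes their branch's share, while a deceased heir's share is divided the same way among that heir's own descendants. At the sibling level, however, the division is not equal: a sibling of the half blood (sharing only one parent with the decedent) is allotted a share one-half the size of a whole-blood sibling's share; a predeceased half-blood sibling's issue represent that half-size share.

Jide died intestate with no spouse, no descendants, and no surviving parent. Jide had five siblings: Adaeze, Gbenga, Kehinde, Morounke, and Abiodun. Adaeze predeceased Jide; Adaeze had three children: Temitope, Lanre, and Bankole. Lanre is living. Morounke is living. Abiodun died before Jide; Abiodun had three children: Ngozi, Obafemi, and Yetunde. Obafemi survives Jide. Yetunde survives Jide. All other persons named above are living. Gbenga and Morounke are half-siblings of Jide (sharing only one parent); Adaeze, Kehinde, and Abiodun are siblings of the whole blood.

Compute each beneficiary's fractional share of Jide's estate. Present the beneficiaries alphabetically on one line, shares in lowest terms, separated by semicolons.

Bankole 1/12; Gbenga 1/8; Kehinde 1/4; Lanre 1/12; Morounke 1/8; Ngozi 1/12; Obafemi 1/12; Temitope 1/12; Yetunde 1/12

No spouse, descendants, or parent survives, so the estate passes to Jide's siblings per stirpes.
Half-blood siblings count for one-half the weight of whole-blood siblings at the initial division.
Dividing 1 in proportion to weights (total weight 4): Adaeze (weight 1) → 1/4; Gbenga (weight 1/2) → 1/8; Kehinde (weight 1) → 1/4; Morounke (weight 1/2) → 1/8; Abiodun (weight 1) → 1/4.
Adaeze predeceased; the 1/4 allotted to Adaeze's branch passes to Adaeze's issue by representation.
The 1/4 is divided into 3 equal shares of 1/12 among Temitope, Lanre, Bankole.
Temitope is living and takes 1/12.
Lanre is living and takes 1/12.
Bankole is living and takes 1/12.
Gbenga is living and takes 1/8.
Kehinde is living and takes 1/4.
Morounke is living and takes 1/8.
Abiodun predeceased; the 1/4 allotted to Abiodun's branch passes to Abiodun's issue by representation.
The 1/4 is divided into 3 equal shares of 1/12 among Ngozi, Obafemi, Yetunde.
Ngozi is living and takes 1/12.
Obafemi is living and takes 1/12.
Yetunde is living and takes 1/12.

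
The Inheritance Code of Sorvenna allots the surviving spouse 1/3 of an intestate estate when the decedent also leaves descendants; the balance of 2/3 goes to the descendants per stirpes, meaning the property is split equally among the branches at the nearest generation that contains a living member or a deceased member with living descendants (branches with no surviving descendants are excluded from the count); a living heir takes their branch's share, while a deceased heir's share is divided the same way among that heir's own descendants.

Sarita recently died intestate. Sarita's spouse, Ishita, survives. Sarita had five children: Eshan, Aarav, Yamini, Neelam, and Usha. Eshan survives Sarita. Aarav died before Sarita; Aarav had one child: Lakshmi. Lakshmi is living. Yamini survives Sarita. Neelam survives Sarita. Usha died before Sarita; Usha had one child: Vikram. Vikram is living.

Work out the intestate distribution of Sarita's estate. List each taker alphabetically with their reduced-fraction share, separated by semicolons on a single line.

Ishita, as surviving spouse, takes 1/3.
The remaining 2/3 passes to Sarita's descendants per stirpes.
The 2/3 is divided into 5 equal shares of 2/15 among Eshan, Aarav, Yamini, Neelam, Usha.
Eshan is living and takes 2/15.
Aarav predeceased; the 2/15 allotted to Aarav's branch passes to Aarav's issue by representation.
Lakshmi is the sole taker at this level and receives the full 2/15.
Yamini is living and takes 2/15.
Neelam is living and takes 2/15.
Usha predeceased; the 2/15 allotted to Usha's branch passes to Usha's issue by representation.
Vikram is the sole taker at this level and receives the full 2/15.

Eshan 2/15; Ishita 1/3; Lakshmi 2/15; Neelam 2/15; Vikram 2/15; Yamini 2/15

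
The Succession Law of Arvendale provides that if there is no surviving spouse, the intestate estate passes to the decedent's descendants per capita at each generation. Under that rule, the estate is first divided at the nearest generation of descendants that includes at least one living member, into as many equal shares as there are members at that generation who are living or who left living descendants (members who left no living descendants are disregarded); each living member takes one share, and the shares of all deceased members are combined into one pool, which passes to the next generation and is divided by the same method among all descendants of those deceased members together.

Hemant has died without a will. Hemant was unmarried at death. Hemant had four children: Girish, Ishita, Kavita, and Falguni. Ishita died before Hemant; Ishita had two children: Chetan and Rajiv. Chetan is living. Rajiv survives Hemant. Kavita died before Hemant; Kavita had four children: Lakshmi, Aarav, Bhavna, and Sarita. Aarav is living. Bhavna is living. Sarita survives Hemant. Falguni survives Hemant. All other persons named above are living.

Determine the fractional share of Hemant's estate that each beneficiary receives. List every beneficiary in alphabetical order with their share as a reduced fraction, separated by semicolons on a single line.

Aarav 1/12; Bhavna 1/12; Chetan 1/12; Falguni 1/4; Girish 1/4; Lakshmi 1/12; Rajiv 1/12; Sarita 1/12

There is no surviving spouse, so the entire estate passes to Hemant's descendants per capita at each generation.
At generation 1 (Girish, Ishita, Kavita, Falguni) there are 4 shares of (1)/4 = 1/4 each.
Living: Girish and Falguni — each takes 1/4.
Deceased: Ishita and Kavita. Their combined 1/2 is pooled and carried to generation 2.
At generation 2 (Chetan, Rajiv, Lakshmi, Aarav, Bhavna, Sarita) there are 6 shares of (1/2)/6 = 1/12 each.
Living: Chetan, Rajiv, Lakshmi, Aarav, Bhavna, and Sarita — each takes 1/12.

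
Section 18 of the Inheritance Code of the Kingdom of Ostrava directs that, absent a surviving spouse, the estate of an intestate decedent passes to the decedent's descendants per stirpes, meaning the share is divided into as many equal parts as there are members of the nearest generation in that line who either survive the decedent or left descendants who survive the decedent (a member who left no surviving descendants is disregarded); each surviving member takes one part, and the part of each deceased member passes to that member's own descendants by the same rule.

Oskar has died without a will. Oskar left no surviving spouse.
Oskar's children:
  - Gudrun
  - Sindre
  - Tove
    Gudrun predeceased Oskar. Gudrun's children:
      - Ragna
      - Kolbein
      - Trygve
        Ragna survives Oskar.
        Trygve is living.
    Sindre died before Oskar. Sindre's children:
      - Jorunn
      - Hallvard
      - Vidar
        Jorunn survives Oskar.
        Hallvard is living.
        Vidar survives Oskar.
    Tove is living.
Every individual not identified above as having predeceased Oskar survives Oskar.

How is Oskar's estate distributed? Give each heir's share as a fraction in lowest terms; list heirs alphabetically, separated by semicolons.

Hallvard 1/9; Jorunn 1/9; Kolbein 1/9; Ragna 1/9; Tove 1/3; Trygve 1/9; Vidar 1/9

There is no surviving spouse, so the entire estate passes to Oskar's descendants per stirpes.
The estate is divided into 3 equal shares of 1/3 among Gudrun, Sindre, Tove.
Gudrun predeceased; the 1/3 allotted to Gudrun's branch passes to Gudrun's issue by representation.
The 1/3 is divided into 3 equal shares of 1/9 among Ragna, Kolbein, Trygve.
Ragna is living and takes 1/9.
Kolbein is living and takes 1/9.
Trygve is living and takes 1/9.
Sindre predeceased; the 1/3 allotted to Sindre's branch passes to Sindre's issue by representation.
The 1/3 is divided into 3 equal shares of 1/9 among Jorunn, Hallvard, Vidar.
Jorunn is living and takes 1/9.
Hallvard is living and takes 1/9.
Vidar is living and takes 1/9.
Tove is living and takes 1/3.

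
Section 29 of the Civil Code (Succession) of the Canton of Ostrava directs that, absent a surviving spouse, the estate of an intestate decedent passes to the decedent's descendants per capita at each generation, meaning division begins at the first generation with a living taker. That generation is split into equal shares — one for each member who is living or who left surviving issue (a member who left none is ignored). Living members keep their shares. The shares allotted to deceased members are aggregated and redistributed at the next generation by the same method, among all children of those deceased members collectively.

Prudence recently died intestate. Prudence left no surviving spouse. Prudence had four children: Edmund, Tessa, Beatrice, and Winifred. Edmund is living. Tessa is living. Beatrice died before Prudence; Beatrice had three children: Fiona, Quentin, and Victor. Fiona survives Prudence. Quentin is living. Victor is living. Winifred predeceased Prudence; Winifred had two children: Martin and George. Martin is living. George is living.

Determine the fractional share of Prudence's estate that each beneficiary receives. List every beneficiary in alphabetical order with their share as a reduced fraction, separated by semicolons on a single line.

There is no surviving spouse, so the entire estate passes to Prudence's descendants per capita at each generation.
At generation 1 (Edmund, Tessa, Beatrice, Winifred) there are 4 shares of (1)/4 = 1/4 each.
Living: Edmund and Tessa — each takes 1/4.
Deceased: Beatrice and Winifred. Their combined 1/2 is pooled and carried to generation 2.
At generation 2 (Fiona, Quentin, Victor, Martin, George) there are 5 shares of (1/2)/5 = 1/10 each.
Living: Fiona, Quentin, Victor, Martin, and George — each takes 1/10.

Edmund 1/4; Fiona 1/10; George 1/10; Martin 1/10; Quentin 1/10; Tessa 1/4; Victor 1/10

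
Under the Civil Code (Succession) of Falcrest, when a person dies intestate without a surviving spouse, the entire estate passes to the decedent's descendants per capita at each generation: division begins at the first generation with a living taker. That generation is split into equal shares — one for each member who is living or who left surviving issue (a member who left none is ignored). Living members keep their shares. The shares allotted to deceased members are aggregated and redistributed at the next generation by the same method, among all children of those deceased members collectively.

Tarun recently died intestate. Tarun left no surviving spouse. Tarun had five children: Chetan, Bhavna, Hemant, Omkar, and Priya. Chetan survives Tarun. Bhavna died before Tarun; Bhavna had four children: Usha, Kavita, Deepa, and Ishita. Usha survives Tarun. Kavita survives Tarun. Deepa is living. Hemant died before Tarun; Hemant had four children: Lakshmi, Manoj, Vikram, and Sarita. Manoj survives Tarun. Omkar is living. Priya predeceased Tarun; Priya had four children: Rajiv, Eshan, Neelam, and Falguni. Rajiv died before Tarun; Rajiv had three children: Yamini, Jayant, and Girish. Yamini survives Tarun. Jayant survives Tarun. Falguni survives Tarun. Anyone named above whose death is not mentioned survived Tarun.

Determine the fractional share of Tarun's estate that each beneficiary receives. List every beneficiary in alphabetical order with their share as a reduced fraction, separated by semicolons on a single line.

There is no surviving spouse, so the entire estate passes to Tarun's descendants per capita at each generation.
At generation 1 (Chetan, Bhavna, Hemant, Omkar, Priya) there are 5 shares of (1)/5 = 1/5 each.
Living: Chetan and Omkar — each takes 1/5.
Deceased: Bhavna, Hemant, and Priya. Their combined 3/5 is pooled and carried to generation 2.
At generation 2 (Usha, Kavita, Deepa, Ishita, Lakshmi, Manoj, Vikram, Sarita, Rajiv, Eshan, Neelam, Falguni) there are 12 shares of (3/5)/12 = 1/20 each.
Living: Usha, Kavita, Deepa, Ishita, Lakshmi, Manoj, Vikram, Sarita, Eshan, Neelam, and Falguni — each takes 1/20.
Deceased: Rajiv. That 1/20 share is carried to generation 3.
At generation 3 (Yamini, Jayant, Girish) there are 3 shares of (1/20)/3 = 1/60 each.
Living: Yamini, Jayant, and Girish — each takes 1/60.

Chetan 1/5; Deepa 1/20; Eshan 1/20; Falguni 1/20; Girish 1/60; Ishita 1/20; Jayant 1/60; Kavita 1/20; Lakshmi 1/20; Manoj 1/20; Neelam 1/20; Omkar 1/5; Sarita 1/20; Usha 1/20; Vikram 1/20; Yamini 1/60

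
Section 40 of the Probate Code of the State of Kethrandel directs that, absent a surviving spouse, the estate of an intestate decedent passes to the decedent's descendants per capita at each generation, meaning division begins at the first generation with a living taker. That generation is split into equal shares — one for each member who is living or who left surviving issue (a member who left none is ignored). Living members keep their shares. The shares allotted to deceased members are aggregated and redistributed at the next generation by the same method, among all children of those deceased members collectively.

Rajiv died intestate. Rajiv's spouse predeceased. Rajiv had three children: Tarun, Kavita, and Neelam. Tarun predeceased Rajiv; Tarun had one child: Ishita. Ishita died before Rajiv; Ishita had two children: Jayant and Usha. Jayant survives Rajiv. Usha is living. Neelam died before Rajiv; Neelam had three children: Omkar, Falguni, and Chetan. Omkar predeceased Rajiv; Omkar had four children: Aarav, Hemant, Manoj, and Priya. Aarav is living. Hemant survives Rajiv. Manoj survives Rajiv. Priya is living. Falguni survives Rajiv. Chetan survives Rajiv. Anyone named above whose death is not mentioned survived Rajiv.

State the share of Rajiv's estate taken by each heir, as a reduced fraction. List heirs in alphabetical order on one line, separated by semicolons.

There is no surviving spouse, so the entire estate passes to Rajiv's descendants per capita at each generation.
At generation 1 (Tarun, Kavita, Neelam) there are 3 shares of (1)/3 = 1/3 each.
Living: Kavita — each takes 1/3.
Deceased: Tarun and Neelam. Their combined 2/3 is pooled and carried to generation 2.
At generation 2 (Ishita, Omkar, Falguni, Chetan) there are 4 shares of (2/3)/4 = 1/6 each.
Living: Falguni and Chetan — each takes 1/6.
Deceased: Ishita and Omkar. Their combined 1/3 is pooled and carried to generation 3.
At generation 3 (Jayant, Usha, Aarav, Hemant, Manoj, Priya) there are 6 shares of (1/3)/6 = 1/18 each.
Living: Jayant, Usha, Aarav, Hemant, Manoj, and Priya — each takes 1/18.

Aarav 1/18; Chetan 1/6; Falguni 1/6; Hemant 1/18; Jayant 1/18; Kavita 1/3; Manoj 1/18; Priya 1/18; Usha 1/18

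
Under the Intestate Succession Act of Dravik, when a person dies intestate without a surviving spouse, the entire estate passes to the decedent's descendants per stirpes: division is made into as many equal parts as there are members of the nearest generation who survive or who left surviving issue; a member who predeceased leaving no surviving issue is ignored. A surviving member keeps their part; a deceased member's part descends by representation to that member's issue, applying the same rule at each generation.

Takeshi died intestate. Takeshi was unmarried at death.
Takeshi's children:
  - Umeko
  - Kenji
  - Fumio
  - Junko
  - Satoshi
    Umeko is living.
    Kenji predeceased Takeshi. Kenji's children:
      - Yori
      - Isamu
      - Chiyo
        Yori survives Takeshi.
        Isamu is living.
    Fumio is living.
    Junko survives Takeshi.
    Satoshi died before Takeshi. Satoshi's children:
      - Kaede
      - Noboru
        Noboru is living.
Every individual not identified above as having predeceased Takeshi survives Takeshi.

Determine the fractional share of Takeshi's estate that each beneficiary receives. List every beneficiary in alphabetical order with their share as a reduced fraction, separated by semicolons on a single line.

There is no surviving spouse, so the entire estate passes to Takeshi's descendants per stirpes.
The estate is divided into 5 equal shares of 1/5 among Umeko, Kenji, Fumio, Junko, Satoshi.
Umeko is living and takes 1/5.
Kenji predeceased; the 1/5 allotted to Kenji's branch passes to Kenji's issue by representation.
The 1/5 is divided into 3 equal shares of 1/15 among Yori, Isamu, Chiyo.
Yori is living and takes 1/15.
Isamu is living and takes 1/15.
Chiyo is living and takes 1/15.
Fumio is living and takes 1/5.
Junko is living and takes 1/5.
Satoshi predeceased; the 1/5 allotted to Satoshi's branch passes to Satoshi's issue by representation.
The 1/5 is divided into 2 equal shares of 1/10 among Kaede, Noboru.
Kaede is living and takes 1/10.
Noboru is living and takes 1/10.

Chiyo 1/15; Fumio 1/5; Isamu 1/15; Junko 1/5; Kaede 1/10; Noboru 1/10; Umeko 1/5; Yori 1/15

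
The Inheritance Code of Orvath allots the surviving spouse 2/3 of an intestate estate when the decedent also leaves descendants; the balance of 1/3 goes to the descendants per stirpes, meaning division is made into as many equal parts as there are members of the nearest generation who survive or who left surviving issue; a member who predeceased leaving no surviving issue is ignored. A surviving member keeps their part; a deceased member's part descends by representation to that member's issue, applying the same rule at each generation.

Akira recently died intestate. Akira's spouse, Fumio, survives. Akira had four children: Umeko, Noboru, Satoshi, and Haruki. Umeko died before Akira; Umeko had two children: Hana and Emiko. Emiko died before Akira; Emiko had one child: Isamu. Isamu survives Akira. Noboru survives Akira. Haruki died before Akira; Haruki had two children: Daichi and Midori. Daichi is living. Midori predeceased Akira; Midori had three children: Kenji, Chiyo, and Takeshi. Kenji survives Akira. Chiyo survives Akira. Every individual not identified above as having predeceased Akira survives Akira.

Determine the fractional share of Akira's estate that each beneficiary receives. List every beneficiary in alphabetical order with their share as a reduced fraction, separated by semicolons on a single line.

Fumio, as surviving spouse, takes 2/3.
The remaining 1/3 passes to Akira's descendants per stirpes.
The 1/3 is divided into 4 equal shares of 1/12 among Umeko, Noboru, Satoshi, Haruki.
Umeko predeceased; the 1/12 allotted to Umeko's branch passes to Umeko's issue by representation.
The 1/12 is divided into 2 equal shares of 1/24 among Hana, Emiko.
Hana is living and takes 1/24.
Emiko predeceased; the 1/24 allotted to Emiko's branch passes to Emiko's issue by representation.
Isamu is the sole taker at this level and receives the full 1/24.
Noboru is living and takes 1/12.
Satoshi is living and takes 1/12.
Haruki predeceased; the 1/12 allotted to Haruki's branch passes to Haruki's issue by representation.
The 1/12 is divided into 2 equal shares of 1/24 among Daichi, Midori.
Daichi is living and takes 1/24.
Midori predeceased; the 1/24 allotted to Midori's branch passes to Midori's issue by representation.
The 1/24 is divided into 3 equal shares of 1/72 among Kenji, Chiyo, Takeshi.
Kenji is living and takes 1/72.
Chiyo is living and takes 1/72.
Takeshi is living and takes 1/72.

Chiyo 1/72; Daichi 1/24; Fumio 2/3; Hana 1/24; Isamu 1/24; Kenji 1/72; Noboru 1/12; Satoshi 1/12; Takeshi 1/72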